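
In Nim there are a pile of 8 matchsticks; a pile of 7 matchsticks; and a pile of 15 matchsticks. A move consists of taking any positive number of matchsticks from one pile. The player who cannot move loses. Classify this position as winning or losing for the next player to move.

Losing position

Compute the nim-sum pairwise:
8 ⊕ 7 = 15
15 ⊕ 15 = 0
The nim-sum is 0, so this is a P-position: the player to move is in a losing position under optimal play.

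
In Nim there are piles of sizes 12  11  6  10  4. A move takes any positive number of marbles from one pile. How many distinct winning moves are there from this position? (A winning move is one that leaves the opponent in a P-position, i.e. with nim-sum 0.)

3

Compute the nim-sum pairwise:
12 ^ 11 = 7
7 ^ 6 = 1
1 ^ 10 = 11
11 ^ 4 = 15
The overall nim-sum is X = 15. A pile of size p has a winning move iff p XOR X < p (reduce it to p XOR X).
  12: 12 XOR 15 = 3 < 12 — winning move (to 3).
  11: 11 XOR 15 = 4 < 11 — winning move (to 4).
  6: 6 XOR 15 = 9 ≥ 6 — no move.
  10: 10 XOR 15 = 5 < 10 — winning move (to 5).
  4: 4 XOR 15 = 11 ≥ 4 — no move.
That gives 3 winning moves.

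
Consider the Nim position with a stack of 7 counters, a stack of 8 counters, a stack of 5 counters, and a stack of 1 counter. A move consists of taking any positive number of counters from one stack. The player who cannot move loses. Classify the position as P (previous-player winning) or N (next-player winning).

N-position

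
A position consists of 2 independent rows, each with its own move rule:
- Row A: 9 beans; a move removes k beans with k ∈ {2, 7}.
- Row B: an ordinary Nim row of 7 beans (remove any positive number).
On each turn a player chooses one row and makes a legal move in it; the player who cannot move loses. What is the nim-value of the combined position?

7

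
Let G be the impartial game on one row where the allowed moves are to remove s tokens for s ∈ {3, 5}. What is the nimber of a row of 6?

Build the Grundy sequence with g(k) = mex{g(k−s) : s ∈ {3, 5}, s ≤ k}:
g(0) = mex{} = 0
g(1) = mex{} = 0
g(2) = mex{} = 0
g(3) = mex{0} = 1
g(4) = mex{0} = 1
g(5) = mex{0} = 1
g(6) = mex{0,1} = 2
So g(6) = 2.

2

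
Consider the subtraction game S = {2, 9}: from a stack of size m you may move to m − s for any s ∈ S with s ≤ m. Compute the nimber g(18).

1

Build the Grundy sequence with g(k) = mex{g(k−s) : s ∈ {2, 9}, s ≤ k}:
k:     0  1  2  3  4  5  6  7  8  9 10 11 12 13 14 15 16 17 18
g(k):  0  0  1  1  0  0  1  1  0  2  1  0  0  1  1  0  0  1  1
So g(18) = 1.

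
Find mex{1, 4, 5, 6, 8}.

0 is not in the set, so the mex is 0.

0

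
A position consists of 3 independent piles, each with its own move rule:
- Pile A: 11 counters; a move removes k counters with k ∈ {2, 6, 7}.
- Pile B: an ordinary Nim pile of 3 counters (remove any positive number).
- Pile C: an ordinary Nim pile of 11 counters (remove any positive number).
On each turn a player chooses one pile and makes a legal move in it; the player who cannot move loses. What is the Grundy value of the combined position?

9

For pile A, compute g(0), g(1), … with moves {2, 6, 7}:
k:     0  1  2  3  4  5  6  7  8  9 10 11
g(k):  0  0  1  1  0  0  1  1  2  0  3  1
So g(11) = 1.
Pile B is a plain Nim pile of size 3, so its Grundy value is 3.
Pile C is a plain Nim pile of size 11, so its Grundy value is 11.
By the Sprague-Grundy theorem, the Grundy value of a sum of independent games is the XOR of the component values.
Combined value = 1 XOR 3 XOR 11 = 9.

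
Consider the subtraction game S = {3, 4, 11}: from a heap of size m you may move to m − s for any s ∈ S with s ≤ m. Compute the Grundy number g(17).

Build the Grundy sequence with g(k) = mex{g(k−s) : s ∈ {3, 4, 11}, s ≤ k}:
k:     0  1  2  3  4  5  6  7  8  9 10 11 12 13 14 15 16 17
g(k):  0  0  0  1  1  1  2  0  0  0  1  1  1  2  0  0  0  1
So g(17) = 1.

1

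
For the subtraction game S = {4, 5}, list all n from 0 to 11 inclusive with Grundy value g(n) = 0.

0, 1, 2, 3, 9, 10, 11

Build the Grundy sequence with g(k) = mex{g(k−s) : s ∈ {4, 5}, s ≤ k}:
g(0) = mex{} = 0
g(1) = mex{} = 0
g(2) = mex{} = 0
g(3) = mex{} = 0
g(4) = mex{0} = 1
g(5) = mex{0} = 1
g(6) = mex{0} = 1
g(7) = mex{0} = 1
g(8) = mex{0,1} = 2
g(9) = mex{1} = 0
g(10) = mex{1} = 0
g(11) = mex{1} = 0
The P-positions (g = 0) in 0..11 are 0, 1, 2, 3, 9, 10, 11.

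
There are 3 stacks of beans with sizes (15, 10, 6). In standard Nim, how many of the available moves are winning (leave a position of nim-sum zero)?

3

Compute the nim-sum pairwise:
15 XOR 10 = 5
5 XOR 6 = 3
The overall nim-sum is X = 3. A stack of size p has a winning move iff p XOR X < p (reduce it to p XOR X).
  15: 15 XOR 3 = 12 < 15 — winning move (to 12).
  10: 10 XOR 3 = 9 < 10 — winning move (to 9).
  6: 6 XOR 3 = 5 < 6 — winning move (to 5).
That gives 3 winning moves.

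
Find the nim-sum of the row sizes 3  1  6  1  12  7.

14

Write each in binary and XOR column by column:
  0011  (3)
  0001  (1)
  0110  (6)
  0001  (1)
  1100  (12)
  0111  (7)
  ----
  1110  (14)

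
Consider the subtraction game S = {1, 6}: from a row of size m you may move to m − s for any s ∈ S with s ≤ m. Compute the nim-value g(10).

Build the Grundy sequence with g(k) = mex{g(k−s) : s ∈ {1, 6}, s ≤ k}:
k:     0  1  2  3  4  5  6  7  8  9 10
g(k):  0  1  0  1  0  1  2  0  1  0  1
So g(10) = 1.

1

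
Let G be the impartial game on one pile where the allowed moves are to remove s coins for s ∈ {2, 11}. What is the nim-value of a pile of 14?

0

Grundy values for subtraction set {2, 11}:
g(0) = mex{} = 0
g(1) = mex{} = 0
g(2) = mex{0} = 1
g(3) = mex{0} = 1
g(4) = mex{1} = 0
g(5) = mex{1} = 0
g(6) = mex{0} = 1
g(7) = mex{0} = 1
g(8) = mex{1} = 0
g(9) = mex{1} = 0
g(10) = mex{0} = 1
g(11) = mex{0} = 1
g(12) = mex{0,1} = 2
g(13) = mex{1} = 0
g(14) = mex{1,2} = 0
So g(14) = 0.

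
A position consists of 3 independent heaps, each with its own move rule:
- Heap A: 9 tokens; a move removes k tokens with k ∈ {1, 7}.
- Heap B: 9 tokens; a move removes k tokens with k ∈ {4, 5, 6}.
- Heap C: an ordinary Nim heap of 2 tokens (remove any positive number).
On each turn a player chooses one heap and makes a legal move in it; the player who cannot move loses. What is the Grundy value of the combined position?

For heap A, compute g(0), g(1), … with moves {1, 7}:
g(0) = mex{} = 0
g(1) = mex{0} = 1
g(2) = mex{1} = 0
g(3) = mex{0} = 1
g(4) = mex{1} = 0
g(5) = mex{0} = 1
g(6) = mex{1} = 0
g(7) = mex{0} = 1
g(8) = mex{1} = 0
g(9) = mex{0} = 1
So g(9) = 1.
Build the Grundy sequence for heap B with g(k) = mex{g(k−s) : s ∈ {4, 5, 6}, s ≤ k}:
k:     0  1  2  3  4  5  6  7  8  9
g(k):  0  0  0  0  1  1  1  1  2  2
So g(9) = 2.
Heap C is a plain Nim heap of size 2, so its Grundy value is 2.
The value of a disjunctive sum is the nim-sum of the parts.
Combined value = 1 ⊕ 2 ⊕ 2 = 1.

1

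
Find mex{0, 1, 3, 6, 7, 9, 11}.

2

The values 0, 1 are all present; 2 is the first non-negative integer missing from the set.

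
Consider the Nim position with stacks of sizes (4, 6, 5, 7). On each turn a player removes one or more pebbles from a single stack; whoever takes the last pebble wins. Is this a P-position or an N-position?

Nim-sum: 4 ^ 6 ^ 5 ^ 7 = 0.
The nim-sum is 0, so this is a P-position: the player to move is in a losing position under optimal play.

P-position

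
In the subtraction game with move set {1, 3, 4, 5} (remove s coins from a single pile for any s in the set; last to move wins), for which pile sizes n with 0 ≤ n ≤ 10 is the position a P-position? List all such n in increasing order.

0, 2, 8, 10

Compute g(0), g(1), … for moves {1, 3, 4, 5}:
k:     0  1  2  3  4  5  6  7  8  9 10
g(k):  0  1  0  1  2  3  2  3  0  1  0
The P-positions (g = 0) in 0..10 are 0, 2, 8, 10.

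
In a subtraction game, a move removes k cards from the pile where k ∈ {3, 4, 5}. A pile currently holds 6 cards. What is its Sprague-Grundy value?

2

Grundy values for subtraction set {3, 4, 5}:
k:     0  1  2  3  4  5  6
g(k):  0  0  0  1  1  1  2
So g(6) = 2.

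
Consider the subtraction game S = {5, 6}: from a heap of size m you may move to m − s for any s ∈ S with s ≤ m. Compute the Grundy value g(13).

0

Compute g(0), g(1), … for moves {5, 6}:
g(0) = mex{} = 0
g(1) = mex{} = 0
g(2) = mex{} = 0
g(3) = mex{} = 0
g(4) = mex{} = 0
g(5) = mex{0} = 1
g(6) = mex{0} = 1
g(7) = mex{0} = 1
g(8) = mex{0} = 1
g(9) = mex{0} = 1
g(10) = mex{0,1} = 2
g(11) = mex{1} = 0
g(12) = mex{1} = 0
g(13) = mex{1} = 0
So g(13) = 0.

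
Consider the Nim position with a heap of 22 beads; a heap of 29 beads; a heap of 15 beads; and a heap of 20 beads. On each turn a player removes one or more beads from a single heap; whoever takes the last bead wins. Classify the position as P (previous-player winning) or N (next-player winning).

Nim-sum: 22 ⊕ 29 ⊕ 15 ⊕ 20 = 16.
The nim-sum is 16 ≠ 0, so this is an N-position: the player to move can win.

N-position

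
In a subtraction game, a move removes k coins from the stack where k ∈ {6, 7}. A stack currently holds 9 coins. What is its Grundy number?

Compute g(0), g(1), … for moves {6, 7}:
k:     0  1  2  3  4  5  6  7  8  9
g(k):  0  0  0  0  0  0  1  1  1  1
So g(9) = 1.

1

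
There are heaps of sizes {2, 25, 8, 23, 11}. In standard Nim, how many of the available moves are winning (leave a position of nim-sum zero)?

Write each in binary and XOR column by column:
  00010  (2)
  11001  (25)
  01000  (8)
  10111  (23)
  01011  (11)
  -----
  01111  (15)
The overall nim-sum is X = 15. A heap of size p has a winning move iff p XOR X < p (reduce it to p XOR X).
  2: 2 XOR 15 = 13 ≥ 2 — no move.
  25: 25 XOR 15 = 22 < 25 — winning move (to 22).
  8: 8 XOR 15 = 7 < 8 — winning move (to 7).
  23: 23 XOR 15 = 24 ≥ 23 — no move.
  11: 11 XOR 15 = 4 < 11 — winning move (to 4).
That gives 3 winning moves.

3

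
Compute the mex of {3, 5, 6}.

0 is not in the set, so the mex is 0.

0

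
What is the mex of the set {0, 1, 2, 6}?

The values 0, 1, 2 are all present; 3 is the first non-negative integer missing from the set.

3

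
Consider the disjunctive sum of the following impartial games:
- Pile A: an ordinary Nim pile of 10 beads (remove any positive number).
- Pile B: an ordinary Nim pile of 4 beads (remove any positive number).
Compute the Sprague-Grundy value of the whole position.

Pile A is a plain Nim pile of size 10, so its Grundy value is 10.
Pile B is a plain Nim pile of size 4, so its Grundy value is 4.
By the Sprague-Grundy theorem, the Grundy value of a sum of independent games is the XOR of the component values.
Combined value = 10 ⊕ 4 = 14.

14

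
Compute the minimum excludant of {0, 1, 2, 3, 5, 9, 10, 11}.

4

The values 0, 1, 2, 3 are all present; 4 is the first non-negative integer missing from the set.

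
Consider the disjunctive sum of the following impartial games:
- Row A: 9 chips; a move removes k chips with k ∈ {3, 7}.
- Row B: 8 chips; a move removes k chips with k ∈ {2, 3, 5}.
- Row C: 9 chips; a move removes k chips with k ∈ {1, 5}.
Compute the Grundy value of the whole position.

0

Build the Grundy sequence for row A with g(k) = mex{g(k−s) : s ∈ {3, 7}, s ≤ k}:
g(0) = mex{} = 0
g(1) = mex{} = 0
g(2) = mex{} = 0
g(3) = mex{0} = 1
g(4) = mex{0} = 1
g(5) = mex{0} = 1
g(6) = mex{1} = 0
g(7) = mex{0,1} = 2
g(8) = mex{0,1} = 2
g(9) = mex{0} = 1
So g(9) = 1.
Build the Grundy sequence for row B with g(k) = mex{g(k−s) : s ∈ {2, 3, 5}, s ≤ k}:
g(0) = mex{} = 0
g(1) = mex{} = 0
g(2) = mex{0} = 1
g(3) = mex{0} = 1
g(4) = mex{0,1} = 2
g(5) = mex{0,1} = 2
g(6) = mex{0,1,2} = 3
g(7) = mex{1,2} = 0
g(8) = mex{1,2,3} = 0
So g(8) = 0.
Build the Grundy sequence for row C with g(k) = mex{g(k−s) : s ∈ {1, 5}, s ≤ k}:
k:     0  1  2  3  4  5  6  7  8  9
g(k):  0  1  0  1  0  1  0  1  0  1
So g(9) = 1.
The value of a disjunctive sum is the nim-sum of the parts.
Combined value = 1 ⊕ 0 ⊕ 1 = 0.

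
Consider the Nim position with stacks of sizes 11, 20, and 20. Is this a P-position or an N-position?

Nim-sum: 11 XOR 20 XOR 20 = 11.
The nim-sum is 11 ≠ 0, so this is an N-position: the player to move can win.

N-position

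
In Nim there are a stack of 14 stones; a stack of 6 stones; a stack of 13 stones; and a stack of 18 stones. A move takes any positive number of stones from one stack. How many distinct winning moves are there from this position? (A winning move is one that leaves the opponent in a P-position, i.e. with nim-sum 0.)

1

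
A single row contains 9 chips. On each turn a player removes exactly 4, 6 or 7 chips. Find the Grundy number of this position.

2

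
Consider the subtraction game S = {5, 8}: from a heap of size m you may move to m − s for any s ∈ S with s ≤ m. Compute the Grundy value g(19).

1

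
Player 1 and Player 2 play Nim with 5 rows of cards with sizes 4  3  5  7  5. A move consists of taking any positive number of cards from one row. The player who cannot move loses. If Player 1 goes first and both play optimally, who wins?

Write each in binary and XOR column by column:
  100  (4)
  011  (3)
  101  (5)
  111  (7)
  101  (5)
  ---
  000  (0)
The nim-sum is 0, so this is a P-position: the player to move is in a losing position under optimal play; Player 1 is about to move from it and so loses — Player 2 wins.

Player 2 wins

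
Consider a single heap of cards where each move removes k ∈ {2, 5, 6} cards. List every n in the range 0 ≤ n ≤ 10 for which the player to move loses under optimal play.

0, 1, 4, 8

Compute g(0), g(1), … for moves {2, 5, 6}:
g(0) = mex{} = 0
g(1) = mex{} = 0
g(2) = mex{0} = 1
g(3) = mex{0} = 1
g(4) = mex{1} = 0
g(5) = mex{0,1} = 2
g(6) = mex{0} = 1
g(7) = mex{0,1,2} = 3
g(8) = mex{1} = 0
g(9) = mex{0,1,3} = 2
g(10) = mex{0,2} = 1
The P-positions (g = 0) in 0..10 are 0, 1, 4, 8.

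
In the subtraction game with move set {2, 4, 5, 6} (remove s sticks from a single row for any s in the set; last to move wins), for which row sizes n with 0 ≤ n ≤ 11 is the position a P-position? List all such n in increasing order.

0, 1, 8, 9

Build the Grundy sequence with g(k) = mex{g(k−s) : s ∈ {2, 4, 5, 6}, s ≤ k}:
g(0) = mex{} = 0
g(1) = mex{} = 0
g(2) = mex{0} = 1
g(3) = mex{0} = 1
g(4) = mex{0,1} = 2
g(5) = mex{0,1} = 2
g(6) = mex{0,1,2} = 3
g(7) = mex{0,1,2} = 3
g(8) = mex{1,2,3} = 0
g(9) = mex{1,2,3} = 0
g(10) = mex{0,2,3} = 1
g(11) = mex{0,2,3} = 1
The P-positions (g = 0) in 0..11 are 0, 1, 8, 9.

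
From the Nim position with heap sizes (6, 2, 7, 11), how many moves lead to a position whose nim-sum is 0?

1

In binary:
  0110  (6)
  0010  (2)
  0111  (7)
  1011  (11)
  ----
  1000  (8)
The overall nim-sum is X = 8. A heap of size p has a winning move iff p XOR X < p (reduce it to p XOR X).
  6: 6 XOR 8 = 14 ≥ 6 — no move.
  2: 2 XOR 8 = 10 ≥ 2 — no move.
  7: 7 XOR 8 = 15 ≥ 7 — no move.
  11: 11 XOR 8 = 3 < 11 — winning move (to 3).
That gives 1 winning move.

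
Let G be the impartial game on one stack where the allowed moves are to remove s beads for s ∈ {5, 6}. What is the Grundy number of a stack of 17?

Build the Grundy sequence with g(k) = mex{g(k−s) : s ∈ {5, 6}, s ≤ k}:
k:     0  1  2  3  4  5  6  7  8  9 10 11 12 13 14 15 16 17
g(k):  0  0  0  0  0  1  1  1  1  1  2  0  0  0  0  0  1  1
So g(17) = 1.

1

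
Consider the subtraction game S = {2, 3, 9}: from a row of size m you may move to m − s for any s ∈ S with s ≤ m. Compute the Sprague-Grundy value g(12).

0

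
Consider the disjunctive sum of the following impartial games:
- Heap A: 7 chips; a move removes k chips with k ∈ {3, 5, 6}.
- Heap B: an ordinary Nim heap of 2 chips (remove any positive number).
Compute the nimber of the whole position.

0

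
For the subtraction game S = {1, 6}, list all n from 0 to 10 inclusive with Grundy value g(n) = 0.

Grundy values for subtraction set {1, 6}:
k:     0  1  2  3  4  5  6  7  8  9 10
g(k):  0  1  0  1  0  1  2  0  1  0  1
The P-positions (g = 0) in 0..10 are 0, 2, 4, 7, 9.

0, 2, 4, 7, 9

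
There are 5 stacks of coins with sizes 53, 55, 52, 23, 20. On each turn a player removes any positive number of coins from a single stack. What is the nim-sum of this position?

Nim-sum: 53 ⊕ 55 ⊕ 52 ⊕ 23 ⊕ 20 = 53.

53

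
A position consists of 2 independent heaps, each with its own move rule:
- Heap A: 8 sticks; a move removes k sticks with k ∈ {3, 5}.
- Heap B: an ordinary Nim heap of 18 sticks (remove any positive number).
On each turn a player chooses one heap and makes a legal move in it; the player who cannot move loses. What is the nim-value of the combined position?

18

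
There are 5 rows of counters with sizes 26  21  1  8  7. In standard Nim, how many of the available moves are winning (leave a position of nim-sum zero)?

Nim-sum: 26 ^ 21 ^ 1 ^ 8 ^ 7 = 1.
The overall nim-sum is X = 1. A row of size p has a winning move iff p XOR X < p (reduce it to p XOR X).
  26: 26 XOR 1 = 27 ≥ 26 — no move.
  21: 21 XOR 1 = 20 < 21 — winning move (to 20).
  1: 1 XOR 1 = 0 < 1 — winning move (to 0).
  8: 8 XOR 1 = 9 ≥ 8 — no move.
  7: 7 XOR 1 = 6 < 7 — winning move (to 6).
That gives 3 winning moves.

3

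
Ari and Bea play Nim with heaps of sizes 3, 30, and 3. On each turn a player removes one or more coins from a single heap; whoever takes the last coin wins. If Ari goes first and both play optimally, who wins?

Compute the nim-sum pairwise:
3 ^ 30 = 29
29 ^ 3 = 30
The nim-sum is 30 ≠ 0, so this is an N-position: the player to move can win; Ari has a winning move.

Ari wins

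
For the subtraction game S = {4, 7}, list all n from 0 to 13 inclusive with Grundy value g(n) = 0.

0, 1, 2, 3, 11, 12, 13

Build the Grundy sequence with g(k) = mex{g(k−s) : s ∈ {4, 7}, s ≤ k}:
g(0) = mex{} = 0
g(1) = mex{} = 0
g(2) = mex{} = 0
g(3) = mex{} = 0
g(4) = mex{0} = 1
g(5) = mex{0} = 1
g(6) = mex{0} = 1
g(7) = mex{0} = 1
g(8) = mex{0,1} = 2
g(9) = mex{0,1} = 2
g(10) = mex{0,1} = 2
g(11) = mex{1} = 0
g(12) = mex{1,2} = 0
g(13) = mex{1,2} = 0
The P-positions (g = 0) in 0..13 are 0, 1, 2, 3, 11, 12, 13.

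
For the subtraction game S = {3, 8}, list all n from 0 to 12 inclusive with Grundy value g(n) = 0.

Grundy values for subtraction set {3, 8}:
k:     0  1  2  3  4  5  6  7  8  9 10 11 12
g(k):  0  0  0  1  1  1  0  0  2  1  1  0  0
The P-positions (g = 0) in 0..12 are 0, 1, 2, 6, 7, 11, 12.

0, 1, 2, 6, 7, 11, 12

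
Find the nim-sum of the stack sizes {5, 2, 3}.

4

Nim-sum: 5 ^ 2 ^ 3 = 4.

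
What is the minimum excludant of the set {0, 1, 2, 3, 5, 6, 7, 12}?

4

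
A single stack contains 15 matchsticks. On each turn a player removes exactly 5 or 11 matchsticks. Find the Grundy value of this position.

1

Compute g(0), g(1), … for moves {5, 11}:
k:     0  1  2  3  4  5  6  7  8  9 10 11 12 13 14 15
g(k):  0  0  0  0  0  1  1  1  1  1  0  2  2  2  2  1
So g(15) = 1.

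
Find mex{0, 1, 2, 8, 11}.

3

The values 0, 1, 2 are all present; 3 is the first non-negative integer missing from the set.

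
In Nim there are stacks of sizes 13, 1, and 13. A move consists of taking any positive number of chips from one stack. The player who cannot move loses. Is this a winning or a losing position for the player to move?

Winning position

Compute the nim-sum pairwise:
13 XOR 1 = 12
12 XOR 13 = 1
The nim-sum is 1 ≠ 0, so this is an N-position: the player to move can win.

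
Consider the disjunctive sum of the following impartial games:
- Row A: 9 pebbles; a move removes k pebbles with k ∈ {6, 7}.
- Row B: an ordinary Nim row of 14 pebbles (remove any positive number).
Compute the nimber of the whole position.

15

For row A, compute g(0), g(1), … with moves {6, 7}:
g(0) = mex{} = 0
g(1) = mex{} = 0
g(2) = mex{} = 0
g(3) = mex{} = 0
g(4) = mex{} = 0
g(5) = mex{} = 0
g(6) = mex{0} = 1
g(7) = mex{0} = 1
g(8) = mex{0} = 1
g(9) = mex{0} = 1
So g(9) = 1.
Row B is a plain Nim row of size 14, so its Grundy value is 14.
The value of a disjunctive sum is the nim-sum of the parts.
Combined value = 1 XOR 14 = 15.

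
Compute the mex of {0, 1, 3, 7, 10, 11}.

2

The values 0, 1 are all present; 2 is the first non-negative integer missing from the set.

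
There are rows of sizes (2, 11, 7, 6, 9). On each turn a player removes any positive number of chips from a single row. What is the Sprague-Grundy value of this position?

Compute the nim-sum pairwise:
2 ^ 11 = 9
9 ^ 7 = 14
14 ^ 6 = 8
8 ^ 9 = 1

1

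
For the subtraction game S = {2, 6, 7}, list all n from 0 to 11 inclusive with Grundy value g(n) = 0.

0, 1, 4, 5, 9

Compute g(0), g(1), … for moves {2, 6, 7}:
k:     0  1  2  3  4  5  6  7  8  9 10 11
g(k):  0  0  1  1  0  0  1  1  2  0  3  1
The P-positions (g = 0) in 0..11 are 0, 1, 4, 5, 9.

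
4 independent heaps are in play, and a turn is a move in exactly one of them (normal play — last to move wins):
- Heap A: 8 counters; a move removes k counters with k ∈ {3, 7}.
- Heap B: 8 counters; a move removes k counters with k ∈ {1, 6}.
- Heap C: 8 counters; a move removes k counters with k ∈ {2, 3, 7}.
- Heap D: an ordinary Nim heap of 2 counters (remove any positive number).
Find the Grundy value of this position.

0

Build the Grundy sequence for heap A with g(k) = mex{g(k−s) : s ∈ {3, 7}, s ≤ k}:
g(0) = mex{} = 0
g(1) = mex{} = 0
g(2) = mex{} = 0
g(3) = mex{0} = 1
g(4) = mex{0} = 1
g(5) = mex{0} = 1
g(6) = mex{1} = 0
g(7) = mex{0,1} = 2
g(8) = mex{0,1} = 2
So g(8) = 2.
For heap B, compute g(0), g(1), … with moves {1, 6}:
k:     0  1  2  3  4  5  6  7  8
g(k):  0  1  0  1  0  1  2  0  1
So g(8) = 1.
Build the Grundy sequence for heap C with g(k) = mex{g(k−s) : s ∈ {2, 3, 7}, s ≤ k}:
k:     0  1  2  3  4  5  6  7  8
g(k):  0  0  1  1  2  0  0  1  1
So g(8) = 1.
Heap D is a plain Nim heap of size 2, so its Grundy value is 2.
The value of a disjunctive sum is the nim-sum of the parts.
Combined value = 2 ⊕ 1 ⊕ 1 ⊕ 2 = 0.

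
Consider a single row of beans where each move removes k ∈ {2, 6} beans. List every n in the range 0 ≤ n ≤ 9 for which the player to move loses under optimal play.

0, 1, 4, 5, 8, 9

Compute g(0), g(1), … for moves {2, 6}:
k:     0  1  2  3  4  5  6  7  8  9
g(k):  0  0  1  1  0  0  1  1  0  0
The P-positions (g = 0) in 0..9 are 0, 1, 4, 5, 8, 9.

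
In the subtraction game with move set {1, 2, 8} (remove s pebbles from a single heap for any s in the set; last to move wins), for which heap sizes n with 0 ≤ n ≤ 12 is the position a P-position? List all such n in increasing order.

0, 3, 6, 9, 12

Grundy values for subtraction set {1, 2, 8}:
k:     0  1  2  3  4  5  6  7  8  9 10 11 12
g(k):  0  1  2  0  1  2  0  1  2  0  1  2  0
The P-positions (g = 0) in 0..12 are 0, 3, 6, 9, 12.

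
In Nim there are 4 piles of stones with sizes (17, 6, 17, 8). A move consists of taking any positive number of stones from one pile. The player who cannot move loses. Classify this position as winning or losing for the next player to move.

Winning position

Write each in binary and XOR column by column:
  10001  (17)
  00110  (6)
  10001  (17)
  01000  (8)
  -----
  01110  (14)
The nim-sum is 14 ≠ 0, so this is an N-position: the player to move can win.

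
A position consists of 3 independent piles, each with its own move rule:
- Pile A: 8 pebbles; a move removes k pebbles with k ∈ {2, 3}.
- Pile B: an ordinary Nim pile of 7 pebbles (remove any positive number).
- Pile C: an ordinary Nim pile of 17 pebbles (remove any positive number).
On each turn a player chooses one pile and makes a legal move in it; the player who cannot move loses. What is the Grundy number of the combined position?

Build the Grundy sequence for pile A with g(k) = mex{g(k−s) : s ∈ {2, 3}, s ≤ k}:
k:     0  1  2  3  4  5  6  7  8
g(k):  0  0  1  1  2  0  0  1  1
So g(8) = 1.
Pile B is a plain Nim pile of size 7, so its Grundy value is 7.
Pile C is a plain Nim pile of size 17, so its Grundy value is 17.
The value of a disjunctive sum is the nim-sum of the parts.
Combined value = 1 ⊕ 7 ⊕ 17 = 23.

23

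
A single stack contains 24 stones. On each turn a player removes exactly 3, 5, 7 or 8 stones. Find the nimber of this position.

0

Build the Grundy sequence with g(k) = mex{g(k−s) : s ∈ {3, 5, 7, 8}, s ≤ k}:
k:     0  1  2  3  4  5  6  7  8  9 10 11 12 13 14 15 16 17 18 19 20 21 22 23 24
g(k):  0  0  0  1  1  1  2  2  2  3  3  0  0  0  1  1  1  2  2  2  3  3  0  0  0
So g(24) = 0.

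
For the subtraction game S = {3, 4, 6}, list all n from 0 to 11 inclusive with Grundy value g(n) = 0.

Grundy values for subtraction set {3, 4, 6}:
k:     0  1  2  3  4  5  6  7  8  9 10 11
g(k):  0  0  0  1  1  1  2  2  2  0  0  0
The P-positions (g = 0) in 0..11 are 0, 1, 2, 9, 10, 11.

0, 1, 2, 9, 10, 11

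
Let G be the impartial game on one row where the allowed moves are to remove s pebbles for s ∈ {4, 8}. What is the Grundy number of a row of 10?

Build the Grundy sequence with g(k) = mex{g(k−s) : s ∈ {4, 8}, s ≤ k}:
g(0) = mex{} = 0
g(1) = mex{} = 0
g(2) = mex{} = 0
g(3) = mex{} = 0
g(4) = mex{0} = 1
g(5) = mex{0} = 1
g(6) = mex{0} = 1
g(7) = mex{0} = 1
g(8) = mex{0,1} = 2
g(9) = mex{0,1} = 2
g(10) = mex{0,1} = 2
So g(10) = 2.

2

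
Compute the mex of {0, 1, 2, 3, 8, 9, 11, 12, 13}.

4

The values 0, 1, 2, 3 are all present; 4 is the first non-negative integer missing from the set.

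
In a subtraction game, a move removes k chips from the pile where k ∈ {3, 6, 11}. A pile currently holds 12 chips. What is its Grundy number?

Grundy values for subtraction set {3, 6, 11}:
k:     0  1  2  3  4  5  6  7  8  9 10 11 12
g(k):  0  0  0  1  1  1  2  2  2  0  0  3  1
So g(12) = 1.

1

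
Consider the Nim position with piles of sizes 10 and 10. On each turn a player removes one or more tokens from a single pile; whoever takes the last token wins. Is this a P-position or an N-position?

P-position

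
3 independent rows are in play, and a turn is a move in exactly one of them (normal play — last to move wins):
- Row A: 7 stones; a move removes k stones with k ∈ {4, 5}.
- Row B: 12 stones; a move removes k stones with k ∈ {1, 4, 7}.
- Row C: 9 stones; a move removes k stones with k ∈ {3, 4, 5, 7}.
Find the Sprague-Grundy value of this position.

Grundy values for row A (subtraction set {4, 5}):
g(0) = mex{} = 0
g(1) = mex{} = 0
g(2) = mex{} = 0
g(3) = mex{} = 0
g(4) = mex{0} = 1
g(5) = mex{0} = 1
g(6) = mex{0} = 1
g(7) = mex{0} = 1
So g(7) = 1.
Build the Grundy sequence for row B with g(k) = mex{g(k−s) : s ∈ {1, 4, 7}, s ≤ k}:
g(0) = mex{} = 0
g(1) = mex{0} = 1
g(2) = mex{1} = 0
g(3) = mex{0} = 1
g(4) = mex{0,1} = 2
g(5) = mex{1,2} = 0
g(6) = mex{0} = 1
g(7) = mex{0,1} = 2
g(8) = mex{1,2} = 0
g(9) = mex{0} = 1
g(10) = mex{1} = 0
g(11) = mex{0,2} = 1
g(12) = mex{0,1} = 2
So g(12) = 2.
Build the Grundy sequence for row C with g(k) = mex{g(k−s) : s ∈ {3, 4, 5, 7}, s ≤ k}:
g(0) = mex{} = 0
g(1) = mex{} = 0
g(2) = mex{} = 0
g(3) = mex{0} = 1
g(4) = mex{0} = 1
g(5) = mex{0} = 1
g(6) = mex{0,1} = 2
g(7) = mex{0,1} = 2
g(8) = mex{0,1} = 2
g(9) = mex{0,1,2} = 3
So g(9) = 3.
By the Sprague-Grundy theorem, the Grundy value of a sum of independent games is the XOR of the component values.
Combined value = 1 ⊕ 2 ⊕ 3 = 0.

0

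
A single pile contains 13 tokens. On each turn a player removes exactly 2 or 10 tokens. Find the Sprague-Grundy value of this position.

Grundy values for subtraction set {2, 10}:
k:     0  1  2  3  4  5  6  7  8  9 10 11 12 13
g(k):  0  0  1  1  0  0  1  1  0  0  1  1  0  0
So g(13) = 0.

0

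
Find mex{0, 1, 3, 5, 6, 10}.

2

The values 0, 1 are all present; 2 is the first non-negative integer missing from the set.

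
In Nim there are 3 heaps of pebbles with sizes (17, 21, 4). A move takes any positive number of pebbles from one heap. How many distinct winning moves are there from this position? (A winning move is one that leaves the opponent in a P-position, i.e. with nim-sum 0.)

Compute the nim-sum pairwise:
17 ⊕ 21 = 4
4 ⊕ 4 = 0
The nim-sum is already 0, so every move leaves a nonzero nim-sum — there are no winning moves.

0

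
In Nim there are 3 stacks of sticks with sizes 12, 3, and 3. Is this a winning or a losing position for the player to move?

Nim-sum: 12 ^ 3 ^ 3 = 12.
The nim-sum is 12 ≠ 0, so this is an N-position: the player to move can win.

Winning position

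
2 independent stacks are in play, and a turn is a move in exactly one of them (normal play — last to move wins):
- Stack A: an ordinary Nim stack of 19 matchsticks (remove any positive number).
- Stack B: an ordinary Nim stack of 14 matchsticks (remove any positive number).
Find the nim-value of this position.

Stack A is a plain Nim stack of size 19, so its Grundy value is 19.
Stack B is a plain Nim stack of size 14, so its Grundy value is 14.
By the Sprague-Grundy theorem, the Grundy value of a sum of independent games is the XOR of the component values.
Combined value = 19 ⊕ 14 = 29.

29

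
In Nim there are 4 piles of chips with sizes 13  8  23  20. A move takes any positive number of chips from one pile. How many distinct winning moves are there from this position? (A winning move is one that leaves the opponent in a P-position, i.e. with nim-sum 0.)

3

Nim-sum: 13 XOR 8 XOR 23 XOR 20 = 6.
The overall nim-sum is X = 6. A pile of size p has a winning move iff p XOR X < p (reduce it to p XOR X).
  13: 13 XOR 6 = 11 < 13 — winning move (to 11).
  8: 8 XOR 6 = 14 ≥ 8 — no move.
  23: 23 XOR 6 = 17 < 23 — winning move (to 17).
  20: 20 XOR 6 = 18 < 20 — winning move (to 18).
That gives 3 winning moves.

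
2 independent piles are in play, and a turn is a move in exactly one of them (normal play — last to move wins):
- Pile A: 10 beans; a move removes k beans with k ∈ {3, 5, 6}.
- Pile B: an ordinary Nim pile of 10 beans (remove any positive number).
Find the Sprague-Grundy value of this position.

10

Build the Grundy sequence for pile A with g(k) = mex{g(k−s) : s ∈ {3, 5, 6}, s ≤ k}:
g(0) = mex{} = 0
g(1) = mex{} = 0
g(2) = mex{} = 0
g(3) = mex{0} = 1
g(4) = mex{0} = 1
g(5) = mex{0} = 1
g(6) = mex{0,1} = 2
g(7) = mex{0,1} = 2
g(8) = mex{0,1} = 2
g(9) = mex{1,2} = 0
g(10) = mex{1,2} = 0
So g(10) = 0.
Pile B is a plain Nim pile of size 10, so its Grundy value is 10.
By the Sprague-Grundy theorem, the Grundy value of a sum of independent games is the XOR of the component values.
Combined value = 0 XOR 10 = 10.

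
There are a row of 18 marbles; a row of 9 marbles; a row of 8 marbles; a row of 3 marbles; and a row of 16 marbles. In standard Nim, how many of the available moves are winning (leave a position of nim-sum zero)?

0

In binary:
  10010  (18)
  01001  (9)
  01000  (8)
  00011  (3)
  10000  (16)
  -----
  00000  (0)
The nim-sum is already 0, so every move leaves a nonzero nim-sum — there are no winning moves.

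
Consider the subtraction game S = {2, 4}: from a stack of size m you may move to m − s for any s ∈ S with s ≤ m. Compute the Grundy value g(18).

0

Compute g(0), g(1), … for moves {2, 4}:
k:     0  1  2  3  4  5  6  7  8  9 10 11 12 13 14 15 16 17 18
g(k):  0  0  1  1  2  2  0  0  1  1  2  2  0  0  1  1  2  2  0
So g(18) = 0.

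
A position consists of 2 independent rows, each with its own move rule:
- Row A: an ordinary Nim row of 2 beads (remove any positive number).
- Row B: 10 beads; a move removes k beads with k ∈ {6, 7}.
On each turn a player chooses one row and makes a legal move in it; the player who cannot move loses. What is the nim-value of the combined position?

Row A is a plain Nim row of size 2, so its Grundy value is 2.
For row B, compute g(0), g(1), … with moves {6, 7}:
g(0) = mex{} = 0
g(1) = mex{} = 0
g(2) = mex{} = 0
g(3) = mex{} = 0
g(4) = mex{} = 0
g(5) = mex{} = 0
g(6) = mex{0} = 1
g(7) = mex{0} = 1
g(8) = mex{0} = 1
g(9) = mex{0} = 1
g(10) = mex{0} = 1
So g(10) = 1.
The value of a disjunctive sum is the nim-sum of the parts.
Combined value = 2 XOR 1 = 3.

3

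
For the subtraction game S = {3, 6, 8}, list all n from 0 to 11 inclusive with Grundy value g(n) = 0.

Compute g(0), g(1), … for moves {3, 6, 8}:
g(0) = mex{} = 0
g(1) = mex{} = 0
g(2) = mex{} = 0
g(3) = mex{0} = 1
g(4) = mex{0} = 1
g(5) = mex{0} = 1
g(6) = mex{0,1} = 2
g(7) = mex{0,1} = 2
g(8) = mex{0,1} = 2
g(9) = mex{0,1,2} = 3
g(10) = mex{0,1,2} = 3
g(11) = mex{1,2} = 0
The P-positions (g = 0) in 0..11 are 0, 1, 2, 11.

0, 1, 2, 11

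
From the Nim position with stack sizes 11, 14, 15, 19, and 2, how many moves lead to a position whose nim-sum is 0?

1

Compute the nim-sum pairwise:
11 XOR 14 = 5
5 XOR 15 = 10
10 XOR 19 = 25
25 XOR 2 = 27
The overall nim-sum is X = 27. A stack of size p has a winning move iff p XOR X < p (reduce it to p XOR X).
  11: 11 XOR 27 = 16 ≥ 11 — no move.
  14: 14 XOR 27 = 21 ≥ 14 — no move.
  15: 15 XOR 27 = 20 ≥ 15 — no move.
  19: 19 XOR 27 = 8 < 19 — winning move (to 8).
  2: 2 XOR 27 = 25 ≥ 2 — no move.
That gives 1 winning move.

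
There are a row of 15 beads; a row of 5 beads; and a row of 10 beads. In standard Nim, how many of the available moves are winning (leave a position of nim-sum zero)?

0

Nim-sum: 15 ⊕ 5 ⊕ 10 = 0.
The nim-sum is already 0, so every move leaves a nonzero nim-sum — there are no winning moves.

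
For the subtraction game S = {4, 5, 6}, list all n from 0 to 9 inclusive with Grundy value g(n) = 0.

Grundy values for subtraction set {4, 5, 6}:
k:     0  1  2  3  4  5  6  7  8  9
g(k):  0  0  0  0  1  1  1  1  2  2
The P-positions (g = 0) in 0..9 are 0, 1, 2, 3.

0, 1, 2, 3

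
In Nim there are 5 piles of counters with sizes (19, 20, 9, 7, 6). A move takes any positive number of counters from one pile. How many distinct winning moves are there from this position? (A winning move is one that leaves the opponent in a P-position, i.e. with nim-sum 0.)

1

Bitwise XOR of the heap sizes:
  10011  (19)
  10100  (20)
  01001  (9)
  00111  (7)
  00110  (6)
  -----
  01111  (15)
The overall nim-sum is X = 15. A pile of size p has a winning move iff p XOR X < p (reduce it to p XOR X).
  19: 19 XOR 15 = 28 ≥ 19 — no move.
  20: 20 XOR 15 = 27 ≥ 20 — no move.
  9: 9 XOR 15 = 6 < 9 — winning move (to 6).
  7: 7 XOR 15 = 8 ≥ 7 — no move.
  6: 6 XOR 15 = 9 ≥ 6 — no move.
That gives 1 winning move.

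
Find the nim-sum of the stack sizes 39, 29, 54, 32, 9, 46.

11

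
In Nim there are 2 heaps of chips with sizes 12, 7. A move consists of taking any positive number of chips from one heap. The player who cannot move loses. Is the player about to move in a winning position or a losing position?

Winning position

In binary:
  1100  (12)
  0111  (7)
  ----
  1011  (11)
The nim-sum is 11 ≠ 0, so this is an N-position: the player to move can win.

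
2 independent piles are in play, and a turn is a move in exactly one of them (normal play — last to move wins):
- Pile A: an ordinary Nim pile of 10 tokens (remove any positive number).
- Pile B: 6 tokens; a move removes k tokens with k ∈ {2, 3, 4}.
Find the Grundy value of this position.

Pile A is a plain Nim pile of size 10, so its Grundy value is 10.
Build the Grundy sequence for pile B with g(k) = mex{g(k−s) : s ∈ {2, 3, 4}, s ≤ k}:
g(0) = mex{} = 0
g(1) = mex{} = 0
g(2) = mex{0} = 1
g(3) = mex{0} = 1
g(4) = mex{0,1} = 2
g(5) = mex{0,1} = 2
g(6) = mex{1,2} = 0
So g(6) = 0.
The value of a disjunctive sum is the nim-sum of the parts.
Combined value = 10 ⊕ 0 = 10.

10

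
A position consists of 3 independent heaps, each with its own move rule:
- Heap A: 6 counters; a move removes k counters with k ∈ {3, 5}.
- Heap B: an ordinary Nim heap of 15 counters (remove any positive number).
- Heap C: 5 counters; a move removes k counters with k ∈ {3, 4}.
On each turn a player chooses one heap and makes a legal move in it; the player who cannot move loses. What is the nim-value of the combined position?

12

Build the Grundy sequence for heap A with g(k) = mex{g(k−s) : s ∈ {3, 5}, s ≤ k}:
k:     0  1  2  3  4  5  6
g(k):  0  0  0  1  1  1  2
So g(6) = 2.
Heap B is a plain Nim heap of size 15, so its Grundy value is 15.
For heap C, compute g(0), g(1), … with moves {3, 4}:
g(0) = mex{} = 0
g(1) = mex{} = 0
g(2) = mex{} = 0
g(3) = mex{0} = 1
g(4) = mex{0} = 1
g(5) = mex{0} = 1
So g(5) = 1.
By the Sprague-Grundy theorem, the Grundy value of a sum of independent games is the XOR of the component values.
Combined value = 2 ⊕ 15 ⊕ 1 = 12.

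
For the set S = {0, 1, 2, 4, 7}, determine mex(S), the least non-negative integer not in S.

The values 0, 1, 2 are all present; 3 is the first non-negative integer missing from the set.

3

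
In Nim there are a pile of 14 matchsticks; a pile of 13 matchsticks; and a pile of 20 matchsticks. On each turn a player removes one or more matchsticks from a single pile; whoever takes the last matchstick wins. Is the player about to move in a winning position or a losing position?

Winning position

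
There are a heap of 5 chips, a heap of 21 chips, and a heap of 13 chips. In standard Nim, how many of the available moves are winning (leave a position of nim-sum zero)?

Compute the nim-sum pairwise:
5 XOR 21 = 16
16 XOR 13 = 29
The overall nim-sum is X = 29. A heap of size p has a winning move iff p XOR X < p (reduce it to p XOR X).
  5: 5 XOR 29 = 24 ≥ 5 — no move.
  21: 21 XOR 29 = 8 < 21 — winning move (to 8).
  13: 13 XOR 29 = 16 ≥ 13 — no move.
That gives 1 winning move.

1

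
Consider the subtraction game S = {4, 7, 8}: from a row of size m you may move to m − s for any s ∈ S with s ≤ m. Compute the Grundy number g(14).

Compute g(0), g(1), … for moves {4, 7, 8}:
k:     0  1  2  3  4  5  6  7  8  9 10 11 12 13 14
g(k):  0  0  0  0  1  1  1  1  2  2  2  2  0  0  0
So g(14) = 0.

0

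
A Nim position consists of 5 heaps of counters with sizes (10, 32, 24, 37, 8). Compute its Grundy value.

Nim-sum: 10 ^ 32 ^ 24 ^ 37 ^ 8 = 31.

31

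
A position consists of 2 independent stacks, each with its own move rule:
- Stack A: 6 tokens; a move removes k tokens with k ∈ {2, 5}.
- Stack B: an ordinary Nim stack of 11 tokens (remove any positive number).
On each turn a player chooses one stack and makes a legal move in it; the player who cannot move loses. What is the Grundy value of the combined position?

10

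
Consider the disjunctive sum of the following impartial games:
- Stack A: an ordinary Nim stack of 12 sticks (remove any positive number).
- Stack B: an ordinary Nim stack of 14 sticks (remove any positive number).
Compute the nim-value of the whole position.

2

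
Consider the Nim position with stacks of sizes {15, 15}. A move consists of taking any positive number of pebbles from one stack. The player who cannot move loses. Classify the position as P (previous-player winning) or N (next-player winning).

P-position

Write each in binary and XOR column by column:
  1111  (15)
  1111  (15)
  ----
  0000  (0)
The nim-sum is 0, so this is a P-position: the player to move is in a losing position under optimal play.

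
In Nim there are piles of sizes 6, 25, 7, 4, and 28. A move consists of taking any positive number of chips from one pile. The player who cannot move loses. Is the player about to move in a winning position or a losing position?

Compute the nim-sum pairwise:
6 XOR 25 = 31
31 XOR 7 = 24
24 XOR 4 = 28
28 XOR 28 = 0
The nim-sum is 0, so this is a P-position: the player to move is in a losing position under optimal play.

Losing position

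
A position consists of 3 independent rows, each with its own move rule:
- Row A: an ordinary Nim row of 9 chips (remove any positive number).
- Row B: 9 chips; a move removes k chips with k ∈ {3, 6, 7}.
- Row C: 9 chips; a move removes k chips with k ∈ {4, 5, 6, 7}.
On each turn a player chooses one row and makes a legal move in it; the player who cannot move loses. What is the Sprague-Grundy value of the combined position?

Row A is a plain Nim row of size 9, so its Grundy value is 9.
Grundy values for row B (subtraction set {3, 6, 7}):
k:     0  1  2  3  4  5  6  7  8  9
g(k):  0  0  0  1  1  1  2  2  2  3
So g(9) = 3.
Build the Grundy sequence for row C with g(k) = mex{g(k−s) : s ∈ {4, 5, 6, 7}, s ≤ k}:
g(0) = mex{} = 0
g(1) = mex{} = 0
g(2) = mex{} = 0
g(3) = mex{} = 0
g(4) = mex{0} = 1
g(5) = mex{0} = 1
g(6) = mex{0} = 1
g(7) = mex{0} = 1
g(8) = mex{0,1} = 2
g(9) = mex{0,1} = 2
So g(9) = 2.
By the Sprague-Grundy theorem, the Grundy value of a sum of independent games is the XOR of the component values.
Combined value = 9 ⊕ 3 ⊕ 2 = 8.

8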